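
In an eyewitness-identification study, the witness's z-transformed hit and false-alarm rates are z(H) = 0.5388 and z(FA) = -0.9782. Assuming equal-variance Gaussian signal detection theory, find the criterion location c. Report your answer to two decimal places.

c = −½·[z(H) + z(FA)] = −½·(0.5388 + (-0.9782)) = 0.2197
c > 0: the witness has a conservative response bias.

c = 0.22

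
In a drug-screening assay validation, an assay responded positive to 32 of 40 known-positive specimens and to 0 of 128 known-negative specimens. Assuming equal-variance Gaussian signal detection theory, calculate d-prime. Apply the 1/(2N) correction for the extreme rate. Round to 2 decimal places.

The false-alarm rate is 0/128 = 0, so apply the 1/(2N) correction: FA → 1/(2·128) = 0.00391.
z(H) = z(0.80000) = 0.842
z(FA) = z(0.00391) = -2.660
d' = 0.842 − (-2.660) = 3.502

d-prime = 3.50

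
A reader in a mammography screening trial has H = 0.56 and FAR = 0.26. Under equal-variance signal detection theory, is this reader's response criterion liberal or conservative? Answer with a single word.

conservative

z(H) = 0.151, z(FA) = -0.643
c = −½·(z(H) + z(FA)) = 0.246
c > 0 → conservative criterion (biased toward responding “no”).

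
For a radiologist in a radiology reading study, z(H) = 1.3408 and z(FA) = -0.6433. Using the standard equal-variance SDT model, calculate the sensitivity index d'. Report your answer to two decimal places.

d' = z(H) − z(FA) = 1.3408 − (-0.6433) = 1.9841

d' = 1.98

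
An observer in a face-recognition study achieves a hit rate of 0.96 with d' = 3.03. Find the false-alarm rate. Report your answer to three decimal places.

z(hit rate) = z(0.96) = 1.7507
z(FA) = z(H) − d' = 1.7507 − 3.03 = -1.2793
false-alarm rate = Φ(-1.2793) = 0.1004

false-alarm rate = 0.100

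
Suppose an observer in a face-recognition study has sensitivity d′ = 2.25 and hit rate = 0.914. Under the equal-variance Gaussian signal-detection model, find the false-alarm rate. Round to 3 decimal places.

false-alarm rate = 0.188

z(hit rate) = z(0.914) = 1.3658
z(FA) = z(H) − d' = 1.3658 − 2.25 = -0.8842
false-alarm rate = Φ(-0.8842) = 0.1883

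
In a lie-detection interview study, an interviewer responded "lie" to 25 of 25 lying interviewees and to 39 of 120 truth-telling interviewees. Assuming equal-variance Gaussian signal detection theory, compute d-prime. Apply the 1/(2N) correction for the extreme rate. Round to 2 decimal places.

The hit rate is 25/25 = 1, so apply the 1/(2N) correction: H → 1 − 1/(2·25) = 0.98000.
z(H) = z(0.98000) = 2.054
z(FA) = z(0.32500) = -0.454
d' = 2.054 − (-0.454) = 2.508

d-prime = 2.51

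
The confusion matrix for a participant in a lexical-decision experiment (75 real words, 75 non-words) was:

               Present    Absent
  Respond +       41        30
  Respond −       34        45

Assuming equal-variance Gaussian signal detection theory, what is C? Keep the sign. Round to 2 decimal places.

H = 41/75 = 0.5467
FA = 30/75 = 0.4000
Φ⁻¹(0.5467) = 0.1173, Φ⁻¹(0.4000) = -0.2533
c = −½·[z(H) + z(FA)] = −0.5 × (0.1173 + (-0.2533)) = 0.0680
c > 0: the participant has a conservative response bias.

C = 0.07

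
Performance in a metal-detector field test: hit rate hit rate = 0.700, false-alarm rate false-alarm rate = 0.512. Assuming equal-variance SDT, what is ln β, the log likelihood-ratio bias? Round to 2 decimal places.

z(H) = z(0.700) = 0.524
z(FA) = z(0.512) = 0.030
ln β = −½·[z(H)² − z(FA)²] = −0.5 × (0.275 − 0.001) = -0.137

ln β = -0.14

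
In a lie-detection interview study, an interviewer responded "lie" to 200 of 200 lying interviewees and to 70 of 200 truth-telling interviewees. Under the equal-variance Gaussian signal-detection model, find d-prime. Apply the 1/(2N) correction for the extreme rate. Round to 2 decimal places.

d-prime = 3.19

The hit rate is 200/200 = 1, so apply the 1/(2N) correction: H → 1 − 1/(2·200) = 0.99750.
z(H) = z(0.99750) = 2.807
z(FA) = z(0.35000) = -0.385
d' = 2.807 − (-0.385) = 3.192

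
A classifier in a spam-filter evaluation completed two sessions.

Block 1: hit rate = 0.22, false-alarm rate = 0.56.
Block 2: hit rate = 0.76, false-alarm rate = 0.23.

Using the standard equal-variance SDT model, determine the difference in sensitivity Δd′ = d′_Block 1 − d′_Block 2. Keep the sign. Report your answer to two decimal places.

Block 1: z(0.22) = -0.772, z(0.56) = 0.151, d' = -0.923
Block 2: z(0.76) = 0.706, z(0.23) = -0.739, d' = 1.445
Δd' = d'_Block 1 − d'_Block 2 = -0.923 − 1.445 = -2.368
Block 2 has the higher sensitivity.

Δd′ = -2.37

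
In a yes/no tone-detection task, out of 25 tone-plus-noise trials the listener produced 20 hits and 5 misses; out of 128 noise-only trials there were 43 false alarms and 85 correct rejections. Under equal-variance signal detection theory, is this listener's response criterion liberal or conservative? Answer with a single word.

liberal

z(H) = 0.842, z(FA) = -0.424
c = −½·(z(H) + z(FA)) = -0.209
c < 0 → liberal criterion (biased toward responding “yes”).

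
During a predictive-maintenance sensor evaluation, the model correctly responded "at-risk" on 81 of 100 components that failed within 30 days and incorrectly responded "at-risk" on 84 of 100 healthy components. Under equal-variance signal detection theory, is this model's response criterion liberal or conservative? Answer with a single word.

z(H) = 0.878, z(FA) = 0.994
c = −½·(z(H) + z(FA)) = -0.936
c < 0 → liberal criterion (biased toward responding “yes”).

liberal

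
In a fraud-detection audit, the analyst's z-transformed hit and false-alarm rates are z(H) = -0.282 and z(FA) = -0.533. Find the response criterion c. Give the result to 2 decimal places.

c = −½·[z(H) + z(FA)] = −½·(-0.282 + (-0.533)) = 0.4075

c = 0.41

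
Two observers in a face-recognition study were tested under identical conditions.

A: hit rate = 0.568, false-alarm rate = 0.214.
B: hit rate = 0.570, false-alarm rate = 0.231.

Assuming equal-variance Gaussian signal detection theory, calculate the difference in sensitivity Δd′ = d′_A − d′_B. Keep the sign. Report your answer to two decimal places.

A: z(0.568) = 0.171, z(0.214) = -0.793, d' = 0.964
B: z(0.570) = 0.176, z(0.231) = -0.736, d' = 0.912
Δd' = d'_A − d'_B = 0.964 − 0.912 = 0.052
A has the higher sensitivity.

Δd′ = 0.05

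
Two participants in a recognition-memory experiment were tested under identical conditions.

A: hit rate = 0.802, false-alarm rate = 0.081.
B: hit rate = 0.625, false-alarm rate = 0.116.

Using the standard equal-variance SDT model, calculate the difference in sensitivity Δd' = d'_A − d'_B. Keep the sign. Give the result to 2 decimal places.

Δd' = 0.73

A: z(0.802) = 0.849, z(0.081) = -1.398, d' = 2.247
B: z(0.625) = 0.319, z(0.116) = -1.195, d' = 1.514
Δd' = d'_A − d'_B = 2.247 − 1.514 = 0.733
A has the higher sensitivity.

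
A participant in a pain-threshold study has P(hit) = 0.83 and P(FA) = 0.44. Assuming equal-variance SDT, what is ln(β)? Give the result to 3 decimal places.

ln β = -0.444

Φ⁻¹(H) = Φ⁻¹(0.83) = 0.9542
Φ⁻¹(FA) = Φ⁻¹(0.44) = -0.1510
ln β = −½·[z(H)² − z(FA)²] = −0.5 × (0.9105 − 0.0228) = -0.44385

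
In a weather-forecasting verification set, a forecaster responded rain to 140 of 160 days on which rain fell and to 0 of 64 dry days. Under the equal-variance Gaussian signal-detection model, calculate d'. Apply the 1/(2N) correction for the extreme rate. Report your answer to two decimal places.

The false-alarm rate is 0/64 = 0, so apply the 1/(2N) correction: FA → 1/(2·64) = 0.00781.
z(H) = z(0.87500) = 1.150
z(FA) = z(0.00781) = -2.418
d' = 1.150 − (-2.418) = 3.568

d' = 3.57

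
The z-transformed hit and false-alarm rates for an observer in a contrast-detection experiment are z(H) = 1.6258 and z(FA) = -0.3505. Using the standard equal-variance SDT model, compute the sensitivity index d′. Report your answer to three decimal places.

d′ = 1.976

d' = z(H) − z(FA) = 1.6258 − (-0.3505) = 1.9763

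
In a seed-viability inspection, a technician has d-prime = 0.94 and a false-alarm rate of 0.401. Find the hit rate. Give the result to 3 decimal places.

z(false-alarm rate) = z(0.401) = -0.2508
z(H) = z(FA) + d' = -0.2508 + 0.94 = 0.6892
hit rate = Φ(0.6892) = 0.7547

hit rate = 0.755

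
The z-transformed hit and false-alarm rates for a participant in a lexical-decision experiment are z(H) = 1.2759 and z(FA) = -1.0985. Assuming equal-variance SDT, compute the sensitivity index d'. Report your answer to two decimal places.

d' = 2.37

d' = z(H) − z(FA) = 1.2759 − (-1.0985) = 2.3744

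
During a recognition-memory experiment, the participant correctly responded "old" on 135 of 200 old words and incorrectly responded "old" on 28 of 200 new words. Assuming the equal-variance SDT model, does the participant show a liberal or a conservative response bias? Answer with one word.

conservative

z(H) = 0.454, z(FA) = -1.080
c = −½·(z(H) + z(FA)) = 0.313
c > 0 → conservative criterion (biased toward responding “no”).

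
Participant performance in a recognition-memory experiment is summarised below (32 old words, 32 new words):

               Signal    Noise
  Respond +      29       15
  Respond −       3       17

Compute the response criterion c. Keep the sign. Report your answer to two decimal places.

H = 29/32 = 0.9062
FA = 15/32 = 0.4688
z(H) = z(0.9062) = 1.3177
z(FA) = z(0.4688) = -0.0783
c = −½·[z(H) + z(FA)] = −0.5 × (1.3177 + (-0.0783)) = -0.6197
c < 0: the participant has a liberal response bias.

c = -0.62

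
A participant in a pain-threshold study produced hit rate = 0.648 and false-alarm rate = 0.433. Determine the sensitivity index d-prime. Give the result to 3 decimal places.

z(H) = z(0.648) = 0.3799
z(FA) = z(0.433) = -0.1687
d' = z(H) − z(FA) = 0.3799 − (-0.1687) = 0.5486

d-prime = 0.549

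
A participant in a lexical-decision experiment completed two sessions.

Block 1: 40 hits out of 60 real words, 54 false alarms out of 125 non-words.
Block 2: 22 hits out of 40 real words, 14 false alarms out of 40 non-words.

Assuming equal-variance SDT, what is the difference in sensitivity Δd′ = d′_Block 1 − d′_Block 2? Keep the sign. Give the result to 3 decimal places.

Block 1: z(0.6667) = 0.4308, z(0.4320) = -0.1713, d' = 0.6021
Block 2: z(0.5500) = 0.1257, z(0.3500) = -0.3853, d' = 0.5110
Δd' = d'_Block 1 − d'_Block 2 = 0.6021 − 0.5110 = 0.0911
Block 1 has the higher sensitivity.

Δd′ = 0.091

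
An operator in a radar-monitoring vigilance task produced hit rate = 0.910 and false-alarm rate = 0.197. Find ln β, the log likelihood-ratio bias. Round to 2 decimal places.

Φ⁻¹(H) = 1.341
Φ⁻¹(FA) = -0.852
ln β = −½·[z(H)² − z(FA)²] = −0.5 × (1.798 − 0.726) = -0.536

ln β = -0.54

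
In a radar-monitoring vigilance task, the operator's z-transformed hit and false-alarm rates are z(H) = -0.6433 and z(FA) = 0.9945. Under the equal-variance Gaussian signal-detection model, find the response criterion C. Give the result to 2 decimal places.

C = -0.18

c = −½·[z(H) + z(FA)] = −½·(-0.6433 + 0.9945) = -0.1756
c < 0: the operator has a liberal response bias.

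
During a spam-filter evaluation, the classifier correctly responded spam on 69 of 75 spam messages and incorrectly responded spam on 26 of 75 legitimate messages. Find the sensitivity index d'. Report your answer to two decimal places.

H = 69/75 = 0.9200
FA = 26/75 = 0.3467
z(H) = z(0.9200) = 1.4051
z(FA) = z(0.3467) = -0.3942
d' = z(H) − z(FA) = 1.4051 − (-0.3942) = 1.7993

d' = 1.80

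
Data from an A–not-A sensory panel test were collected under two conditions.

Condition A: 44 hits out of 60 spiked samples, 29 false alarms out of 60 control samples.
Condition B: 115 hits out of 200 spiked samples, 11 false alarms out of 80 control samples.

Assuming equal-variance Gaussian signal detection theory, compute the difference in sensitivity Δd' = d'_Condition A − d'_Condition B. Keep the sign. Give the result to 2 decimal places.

Condition A: z(0.7333) = 0.623, z(0.4833) = -0.042, d' = 0.665
Condition B: z(0.5750) = 0.189, z(0.1375) = -1.092, d' = 1.281
Δd' = d'_Condition A − d'_Condition B = 0.665 − 1.281 = -0.616
Condition B has the higher sensitivity.

Δd' = -0.62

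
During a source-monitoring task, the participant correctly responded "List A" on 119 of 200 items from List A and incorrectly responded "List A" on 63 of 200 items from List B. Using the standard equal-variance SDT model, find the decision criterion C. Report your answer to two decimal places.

H = 119/200 = 0.5950
FA = 63/200 = 0.3150
z(H) = 0.240
z(FA) = -0.482
c = −½·[z(H) + z(FA)] = −0.5 × (0.240 + (-0.482)) = 0.121
c > 0: the participant has a conservative response bias.

C = 0.12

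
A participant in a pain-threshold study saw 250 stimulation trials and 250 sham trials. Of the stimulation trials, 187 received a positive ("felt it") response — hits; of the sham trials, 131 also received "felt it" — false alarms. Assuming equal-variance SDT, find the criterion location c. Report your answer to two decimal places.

H = 187/250 = 0.7480
FA = 131/250 = 0.5240
z(H) = z(0.7480) = 0.6682
z(FA) = z(0.5240) = 0.0602
c = −½·[z(H) + z(FA)] = −0.5 × (0.6682 + 0.0602) = -0.3642

c = -0.36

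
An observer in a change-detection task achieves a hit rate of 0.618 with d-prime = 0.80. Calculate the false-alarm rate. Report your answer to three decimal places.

z(hit rate) = z(0.618) = 0.3002
z(FA) = z(H) − d' = 0.3002 − 0.80 = -0.4998
false-alarm rate = Φ(-0.4998) = 0.3086

false-alarm rate = 0.309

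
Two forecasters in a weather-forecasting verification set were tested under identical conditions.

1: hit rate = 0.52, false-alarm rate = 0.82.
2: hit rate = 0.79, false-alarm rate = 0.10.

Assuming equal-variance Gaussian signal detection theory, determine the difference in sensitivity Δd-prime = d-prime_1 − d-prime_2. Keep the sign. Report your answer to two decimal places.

Δd-prime = -2.95

1: z(0.52) = 0.050, z(0.82) = 0.915, d' = -0.865
2: z(0.79) = 0.806, z(0.10) = -1.282, d' = 2.088
Δd' = d'_1 − d'_2 = -0.865 − 2.088 = -2.953
2 has the higher sensitivity.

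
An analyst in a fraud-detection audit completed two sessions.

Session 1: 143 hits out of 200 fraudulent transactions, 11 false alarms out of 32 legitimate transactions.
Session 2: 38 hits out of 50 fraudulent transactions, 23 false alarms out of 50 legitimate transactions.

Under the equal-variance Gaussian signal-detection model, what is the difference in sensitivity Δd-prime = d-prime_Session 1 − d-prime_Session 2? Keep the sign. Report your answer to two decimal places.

Session 1: z(0.7150) = 0.568, z(0.3438) = -0.402, d' = 0.970
Session 2: z(0.7600) = 0.706, z(0.4600) = -0.100, d' = 0.806
Δd' = d'_Session 1 − d'_Session 2 = 0.970 − 0.806 = 0.164
Session 1 has the higher sensitivity.

Δd-prime = 0.16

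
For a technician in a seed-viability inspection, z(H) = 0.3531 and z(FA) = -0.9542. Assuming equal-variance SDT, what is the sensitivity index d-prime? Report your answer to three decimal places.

d' = z(H) − z(FA) = 0.3531 − (-0.9542) = 1.3073

d-prime = 1.307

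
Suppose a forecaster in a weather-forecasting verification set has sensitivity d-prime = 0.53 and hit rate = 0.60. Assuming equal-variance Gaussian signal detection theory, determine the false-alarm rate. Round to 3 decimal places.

z(hit rate) = z(0.60) = 0.2533
z(FA) = z(H) − d' = 0.2533 − 0.53 = -0.2767
false-alarm rate = Φ(-0.2767) = 0.3910

false-alarm rate = 0.391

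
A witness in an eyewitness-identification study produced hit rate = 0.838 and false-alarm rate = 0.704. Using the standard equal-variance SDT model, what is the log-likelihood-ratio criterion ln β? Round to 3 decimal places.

z(H) = z(0.838) = 0.9863
z(FA) = z(0.704) = 0.5359
ln β = −½·[z(H)² − z(FA)²] = −0.5 × (0.9728 − 0.2872) = -0.3428

ln β = -0.343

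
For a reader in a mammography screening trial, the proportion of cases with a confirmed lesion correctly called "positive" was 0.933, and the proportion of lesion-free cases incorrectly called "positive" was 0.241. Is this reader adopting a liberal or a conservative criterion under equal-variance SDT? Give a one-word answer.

liberal

z(H) = 1.499, z(FA) = -0.703
c = −½·(z(H) + z(FA)) = -0.398
c < 0 → liberal criterion (biased toward responding “yes”).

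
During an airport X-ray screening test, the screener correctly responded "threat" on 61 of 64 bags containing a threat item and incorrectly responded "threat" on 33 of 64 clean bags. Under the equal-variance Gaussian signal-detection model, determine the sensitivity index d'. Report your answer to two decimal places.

H = 61/64 = 0.9531
FA = 33/64 = 0.5156
Φ⁻¹(H) = Φ⁻¹(0.9531) = 1.6757
Φ⁻¹(FA) = Φ⁻¹(0.5156) = 0.0391
d' = z(H) − z(FA) = 1.6757 − 0.0391 = 1.6366

d' = 1.64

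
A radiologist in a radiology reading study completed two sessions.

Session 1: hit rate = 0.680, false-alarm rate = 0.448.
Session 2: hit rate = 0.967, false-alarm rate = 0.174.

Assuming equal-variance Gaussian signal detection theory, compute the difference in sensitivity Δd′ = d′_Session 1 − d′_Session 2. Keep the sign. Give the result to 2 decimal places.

Session 1: z(0.680) = 0.468, z(0.448) = -0.131, d' = 0.599
Session 2: z(0.967) = 1.838, z(0.174) = -0.938, d' = 2.776
Δd' = d'_Session 1 − d'_Session 2 = 0.599 − 2.776 = -2.177
Session 2 has the higher sensitivity.

Δd′ = -2.18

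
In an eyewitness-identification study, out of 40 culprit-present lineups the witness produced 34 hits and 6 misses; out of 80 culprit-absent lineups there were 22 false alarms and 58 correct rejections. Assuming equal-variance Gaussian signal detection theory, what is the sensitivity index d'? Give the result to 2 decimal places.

d' = 1.63

H = 34/40 = 0.8500
FA = 22/80 = 0.2750
Φ⁻¹(0.8500) = 1.0364, Φ⁻¹(0.2750) = -0.5978
d' = z(H) − z(FA) = 1.0364 − (-0.5978) = 1.6342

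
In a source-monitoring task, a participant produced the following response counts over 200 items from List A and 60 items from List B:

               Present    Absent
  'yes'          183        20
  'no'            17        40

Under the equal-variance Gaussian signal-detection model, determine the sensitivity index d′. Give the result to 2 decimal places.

d′ = 1.80

H = 183/200 = 0.9150
FA = 20/60 = 0.3333
z(0.9150) = 1.372, z(0.3333) = -0.431
d' = z(H) − z(FA) = 1.372 − (-0.431) = 1.803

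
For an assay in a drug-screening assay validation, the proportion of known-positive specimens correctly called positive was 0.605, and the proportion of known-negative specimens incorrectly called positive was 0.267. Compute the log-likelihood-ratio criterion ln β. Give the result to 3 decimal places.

Φ⁻¹(H) = Φ⁻¹(0.605) = 0.2663
Φ⁻¹(FA) = Φ⁻¹(0.267) = -0.6219
ln β = −½·[z(H)² − z(FA)²] = −0.5 × (0.0709 − 0.3868) = 0.15795

ln β = 0.158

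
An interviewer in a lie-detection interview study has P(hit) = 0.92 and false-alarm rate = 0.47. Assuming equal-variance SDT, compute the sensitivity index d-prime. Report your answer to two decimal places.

d-prime = 1.48

z(H) = 1.4051
z(FA) = -0.0753
d' = z(H) − z(FA) = 1.4051 − (-0.0753) = 1.4804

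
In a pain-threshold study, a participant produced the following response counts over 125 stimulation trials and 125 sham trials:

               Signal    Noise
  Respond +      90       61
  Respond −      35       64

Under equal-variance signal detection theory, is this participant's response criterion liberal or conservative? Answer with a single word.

z(H) = 0.583, z(FA) = -0.030
c = −½·(z(H) + z(FA)) = -0.2765
c < 0 → liberal criterion (biased toward responding “yes”).

liberal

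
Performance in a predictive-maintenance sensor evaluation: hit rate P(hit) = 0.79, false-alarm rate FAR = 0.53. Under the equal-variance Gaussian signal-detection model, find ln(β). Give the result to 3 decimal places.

ln β = -0.322

Φ⁻¹(H) = Φ⁻¹(0.79) = 0.8064
Φ⁻¹(FA) = Φ⁻¹(0.53) = 0.0753
ln β = −½·[z(H)² − z(FA)²] = −0.5 × (0.6503 − 0.0057) = -0.3223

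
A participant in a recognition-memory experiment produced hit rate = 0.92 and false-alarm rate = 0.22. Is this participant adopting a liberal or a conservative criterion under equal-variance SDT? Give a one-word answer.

liberal

z(H) = 1.405, z(FA) = -0.772
c = −½·(z(H) + z(FA)) = -0.3165
c < 0 → liberal criterion (biased toward responding “yes”).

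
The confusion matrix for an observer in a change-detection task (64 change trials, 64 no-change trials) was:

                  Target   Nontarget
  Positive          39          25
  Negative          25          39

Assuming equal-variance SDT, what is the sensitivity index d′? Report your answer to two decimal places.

H = 39/64 = 0.6094
FA = 25/64 = 0.3906
z(0.6094) = 0.2778, z(0.3906) = -0.2778
d' = z(H) − z(FA) = 0.2778 − (-0.2778) = 0.5556

d′ = 0.56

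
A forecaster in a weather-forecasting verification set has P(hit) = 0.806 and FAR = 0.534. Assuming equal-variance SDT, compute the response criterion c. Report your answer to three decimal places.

c = -0.474

z(H) = z(0.806) = 0.8633
z(FA) = z(0.534) = 0.0853
c = −½·[z(H) + z(FA)] = −0.5 × (0.8633 + 0.0853) = -0.4743
c < 0: the forecaster has a liberal response bias.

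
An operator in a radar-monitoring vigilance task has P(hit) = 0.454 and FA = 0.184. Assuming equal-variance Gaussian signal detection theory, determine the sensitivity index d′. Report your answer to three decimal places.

Φ⁻¹(0.454) = -0.1156, Φ⁻¹(0.184) = -0.9002
d' = z(H) − z(FA) = -0.1156 − (-0.9002) = 0.7846

d′ = 0.785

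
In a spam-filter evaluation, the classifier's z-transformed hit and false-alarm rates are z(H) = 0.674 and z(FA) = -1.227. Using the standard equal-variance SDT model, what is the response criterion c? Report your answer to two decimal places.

c = 0.28

c = −½·[z(H) + z(FA)] = −½·(0.674 + (-1.227)) = 0.2765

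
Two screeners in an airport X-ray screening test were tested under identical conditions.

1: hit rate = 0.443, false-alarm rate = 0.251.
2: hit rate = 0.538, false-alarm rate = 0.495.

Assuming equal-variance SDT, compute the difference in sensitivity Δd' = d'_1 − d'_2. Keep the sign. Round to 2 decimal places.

1: z(0.443) = -0.143, z(0.251) = -0.671, d' = 0.528
2: z(0.538) = 0.095, z(0.495) = -0.013, d' = 0.108
Δd' = d'_1 − d'_2 = 0.528 − 0.108 = 0.420
1 has the higher sensitivity.

Δd' = 0.42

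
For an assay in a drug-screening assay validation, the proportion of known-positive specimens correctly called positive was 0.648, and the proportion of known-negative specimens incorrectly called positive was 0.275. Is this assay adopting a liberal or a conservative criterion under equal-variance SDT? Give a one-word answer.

z(H) = 0.380, z(FA) = -0.598
c = −½·(z(H) + z(FA)) = 0.109
c > 0 → conservative criterion (biased toward responding “no”).

conservative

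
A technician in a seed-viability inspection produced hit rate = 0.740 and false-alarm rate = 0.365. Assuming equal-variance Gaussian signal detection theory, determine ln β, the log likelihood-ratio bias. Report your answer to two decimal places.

Φ⁻¹(H) = 0.643
Φ⁻¹(FA) = -0.345
ln β = −½·[z(H)² − z(FA)²] = −0.5 × (0.413 − 0.119) = -0.147

ln β = -0.15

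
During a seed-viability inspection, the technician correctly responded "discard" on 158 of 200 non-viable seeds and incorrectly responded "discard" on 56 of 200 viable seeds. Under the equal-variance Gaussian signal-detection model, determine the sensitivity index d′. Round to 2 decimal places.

H = 158/200 = 0.7900
FA = 56/200 = 0.2800
Φ⁻¹(0.7900) = 0.806, Φ⁻¹(0.2800) = -0.583
d' = z(H) − z(FA) = 0.806 − (-0.583) = 1.389

d′ = 1.39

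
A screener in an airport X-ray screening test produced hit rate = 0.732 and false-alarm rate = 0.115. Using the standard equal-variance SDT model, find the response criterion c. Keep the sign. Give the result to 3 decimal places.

Φ⁻¹(H) = 0.6189
Φ⁻¹(FA) = -1.2004
c = −½·[z(H) + z(FA)] = −0.5 × (0.6189 + (-1.2004)) = 0.29075
c > 0: the screener has a conservative response bias.

c = 0.291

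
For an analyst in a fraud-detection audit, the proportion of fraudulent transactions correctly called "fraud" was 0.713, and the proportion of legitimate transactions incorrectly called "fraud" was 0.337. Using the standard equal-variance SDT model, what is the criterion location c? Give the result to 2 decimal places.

z(H) = 0.562
z(FA) = -0.421
c = −½·[z(H) + z(FA)] = −0.5 × (0.562 + (-0.421)) = -0.0705

c = -0.07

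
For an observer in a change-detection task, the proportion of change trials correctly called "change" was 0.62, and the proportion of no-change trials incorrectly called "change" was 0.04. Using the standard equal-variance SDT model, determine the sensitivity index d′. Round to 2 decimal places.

Φ⁻¹(H) = Φ⁻¹(0.62) = 0.305
Φ⁻¹(FA) = Φ⁻¹(0.04) = -1.751
d' = z(H) − z(FA) = 0.305 − (-1.751) = 2.056

d′ = 2.06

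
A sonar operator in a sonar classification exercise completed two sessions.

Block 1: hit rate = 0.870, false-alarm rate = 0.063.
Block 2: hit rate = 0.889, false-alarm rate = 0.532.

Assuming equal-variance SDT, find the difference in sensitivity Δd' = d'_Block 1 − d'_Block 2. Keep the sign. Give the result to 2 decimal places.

Block 1: z(0.870) = 1.126, z(0.063) = -1.530, d' = 2.656
Block 2: z(0.889) = 1.221, z(0.532) = 0.080, d' = 1.141
Δd' = d'_Block 1 − d'_Block 2 = 2.656 − 1.141 = 1.515
Block 1 has the higher sensitivity.

Δd' = 1.52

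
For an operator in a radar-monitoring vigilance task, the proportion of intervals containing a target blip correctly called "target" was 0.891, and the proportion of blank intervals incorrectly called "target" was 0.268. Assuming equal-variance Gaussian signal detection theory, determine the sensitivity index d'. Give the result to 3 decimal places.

z(H) = 1.2319
z(FA) = -0.6189
d' = z(H) − z(FA) = 1.2319 − (-0.6189) = 1.8508

d' = 1.851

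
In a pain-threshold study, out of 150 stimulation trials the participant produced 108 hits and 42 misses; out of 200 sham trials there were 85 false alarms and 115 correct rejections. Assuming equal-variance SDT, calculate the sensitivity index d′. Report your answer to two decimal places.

H = 108/150 = 0.7200
FA = 85/200 = 0.4250
z(H) = z(0.7200) = 0.583
z(FA) = z(0.4250) = -0.189
d' = z(H) − z(FA) = 0.583 − (-0.189) = 0.772

d′ = 0.77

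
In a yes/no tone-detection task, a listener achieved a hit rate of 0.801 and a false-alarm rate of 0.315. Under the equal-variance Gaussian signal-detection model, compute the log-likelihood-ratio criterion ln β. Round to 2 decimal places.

ln β = -0.24

z(0.801) = 0.845, z(0.315) = -0.482
ln β = −½·[z(H)² − z(FA)²] = −0.5 × (0.714 − 0.232) = -0.241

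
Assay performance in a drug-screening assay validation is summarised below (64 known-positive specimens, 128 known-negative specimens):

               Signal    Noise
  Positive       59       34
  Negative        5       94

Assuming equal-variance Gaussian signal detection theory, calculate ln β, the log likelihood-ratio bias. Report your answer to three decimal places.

H = 59/64 = 0.9219
FA = 34/128 = 0.2656
z(H) = z(0.9219) = 1.4180
z(FA) = z(0.2656) = -0.6262
ln β = −½·[z(H)² − z(FA)²] = −0.5 × (2.0107 − 0.3921) = -0.8093

ln β = -0.809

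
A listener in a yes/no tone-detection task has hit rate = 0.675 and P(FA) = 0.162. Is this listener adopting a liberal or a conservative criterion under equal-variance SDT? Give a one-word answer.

z(H) = 0.454, z(FA) = -0.986
c = −½·(z(H) + z(FA)) = 0.266
c > 0 → conservative criterion (biased toward responding “no”).

conservative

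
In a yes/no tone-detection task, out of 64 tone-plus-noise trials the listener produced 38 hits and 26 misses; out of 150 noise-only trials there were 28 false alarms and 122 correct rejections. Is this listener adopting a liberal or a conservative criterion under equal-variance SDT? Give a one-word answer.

z(H) = 0.237, z(FA) = -0.890
c = −½·(z(H) + z(FA)) = 0.3265
c > 0 → conservative criterion (biased toward responding “no”).

conservative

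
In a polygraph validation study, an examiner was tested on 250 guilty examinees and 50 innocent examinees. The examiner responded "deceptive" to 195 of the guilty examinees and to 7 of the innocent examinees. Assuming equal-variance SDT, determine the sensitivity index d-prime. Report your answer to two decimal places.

d-prime = 1.85

H = 195/250 = 0.7800
FA = 7/50 = 0.1400
z(H) = 0.7722
z(FA) = -1.0803
d' = z(H) − z(FA) = 0.7722 − (-1.0803) = 1.8525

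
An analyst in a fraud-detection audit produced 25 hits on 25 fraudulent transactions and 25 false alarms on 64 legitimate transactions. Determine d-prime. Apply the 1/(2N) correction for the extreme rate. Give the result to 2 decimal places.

The hit rate is 25/25 = 1, so apply the 1/(2N) correction: H → 1 − 1/(2·25) = 0.98000.
z(H) = z(0.98000) = 2.054
z(FA) = z(0.39062) = -0.278
d' = 2.054 − (-0.278) = 2.332

d-prime = 2.33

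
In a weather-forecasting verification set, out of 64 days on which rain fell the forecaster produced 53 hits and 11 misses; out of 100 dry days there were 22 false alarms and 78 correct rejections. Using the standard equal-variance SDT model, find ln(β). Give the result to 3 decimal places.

H = 53/64 = 0.8281
FA = 22/100 = 0.2200
z(H) = 0.9467
z(FA) = -0.7722
ln β = −½·[z(H)² − z(FA)²] = −0.5 × (0.8962 − 0.5963) = -0.14995

ln β = -0.150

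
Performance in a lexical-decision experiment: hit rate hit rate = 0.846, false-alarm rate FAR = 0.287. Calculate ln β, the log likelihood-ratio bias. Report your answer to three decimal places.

Φ⁻¹(0.846) = 1.0194, Φ⁻¹(0.287) = -0.5622
ln β = −½·[z(H)² − z(FA)²] = −0.5 × (1.0392 − 0.3161) = -0.36155

ln β = -0.362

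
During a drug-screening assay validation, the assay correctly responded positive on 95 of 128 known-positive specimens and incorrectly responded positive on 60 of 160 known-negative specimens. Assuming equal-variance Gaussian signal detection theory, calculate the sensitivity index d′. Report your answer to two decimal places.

H = 95/128 = 0.7422
FA = 60/160 = 0.3750
z(H) = 0.6501
z(FA) = -0.3186
d' = z(H) − z(FA) = 0.6501 − (-0.3186) = 0.9687

d′ = 0.97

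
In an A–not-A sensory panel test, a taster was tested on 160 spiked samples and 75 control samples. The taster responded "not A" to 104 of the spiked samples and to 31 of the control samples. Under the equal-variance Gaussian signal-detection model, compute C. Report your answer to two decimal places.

C = -0.08

H = 104/160 = 0.6500
FA = 31/75 = 0.4133
z(H) = z(0.6500) = 0.385
z(FA) = z(0.4133) = -0.219
c = −½·[z(H) + z(FA)] = −0.5 × (0.385 + (-0.219)) = -0.083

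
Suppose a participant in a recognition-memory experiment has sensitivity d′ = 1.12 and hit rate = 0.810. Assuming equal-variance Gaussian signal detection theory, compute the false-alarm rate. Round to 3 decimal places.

z(hit rate) = z(0.810) = 0.8779
z(FA) = z(H) − d' = 0.8779 − 1.12 = -0.2421
false-alarm rate = Φ(-0.2421) = 0.4044

false-alarm rate = 0.404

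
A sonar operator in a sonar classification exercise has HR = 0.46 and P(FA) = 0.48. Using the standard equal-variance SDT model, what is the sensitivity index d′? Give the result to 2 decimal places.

d′ = -0.05

z(0.46) = -0.100, z(0.48) = -0.050
d' = z(H) − z(FA) = -0.100 − (-0.050) = -0.050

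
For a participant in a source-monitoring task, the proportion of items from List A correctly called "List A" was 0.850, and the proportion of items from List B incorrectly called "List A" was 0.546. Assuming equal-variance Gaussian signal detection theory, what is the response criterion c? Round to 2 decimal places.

c = -0.58

z(0.850) = 1.036, z(0.546) = 0.116
c = −½·[z(H) + z(FA)] = −0.5 × (1.036 + 0.116) = -0.576
c < 0: the participant has a liberal response bias.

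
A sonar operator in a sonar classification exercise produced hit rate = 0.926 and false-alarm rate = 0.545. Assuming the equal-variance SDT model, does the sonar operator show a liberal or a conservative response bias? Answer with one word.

liberal

z(H) = 1.447, z(FA) = 0.113
c = −½·(z(H) + z(FA)) = -0.780
c < 0 → liberal criterion (biased toward responding “yes”).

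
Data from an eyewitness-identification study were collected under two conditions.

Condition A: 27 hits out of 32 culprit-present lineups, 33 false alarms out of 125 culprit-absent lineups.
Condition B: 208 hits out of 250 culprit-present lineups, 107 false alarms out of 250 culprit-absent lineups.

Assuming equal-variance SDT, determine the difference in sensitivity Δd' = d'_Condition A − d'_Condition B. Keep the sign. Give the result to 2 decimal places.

Δd' = 0.50

Condition A: z(0.8438) = 1.010, z(0.2640) = -0.631, d' = 1.641
Condition B: z(0.8320) = 0.962, z(0.4280) = -0.181, d' = 1.143
Δd' = d'_Condition A − d'_Condition B = 1.641 − 1.143 = 0.498
Condition A has the higher sensitivity.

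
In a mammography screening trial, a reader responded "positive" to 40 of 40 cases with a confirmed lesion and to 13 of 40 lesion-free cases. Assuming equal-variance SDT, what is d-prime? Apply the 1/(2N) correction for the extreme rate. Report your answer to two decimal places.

The hit rate is 40/40 = 1, so apply the 1/(2N) correction: H → 1 − 1/(2·40) = 0.98750.
z(H) = z(0.98750) = 2.241
z(FA) = z(0.32500) = -0.454
d' = 2.241 − (-0.454) = 2.695

d-prime = 2.70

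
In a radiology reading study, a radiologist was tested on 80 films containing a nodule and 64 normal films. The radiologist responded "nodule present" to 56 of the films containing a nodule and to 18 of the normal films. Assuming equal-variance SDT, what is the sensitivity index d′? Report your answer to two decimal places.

H = 56/80 = 0.7000
FA = 18/64 = 0.2812
z(0.7000) = 0.5244, z(0.2812) = -0.5793
d' = z(H) − z(FA) = 0.5244 − (-0.5793) = 1.1037

d′ = 1.10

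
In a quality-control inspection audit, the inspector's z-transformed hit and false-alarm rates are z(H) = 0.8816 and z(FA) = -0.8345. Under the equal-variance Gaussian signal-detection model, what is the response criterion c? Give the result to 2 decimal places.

c = −½·[z(H) + z(FA)] = −½·(0.8816 + (-0.8345)) = -0.02355
c < 0: the inspector has a liberal response bias.

c = -0.02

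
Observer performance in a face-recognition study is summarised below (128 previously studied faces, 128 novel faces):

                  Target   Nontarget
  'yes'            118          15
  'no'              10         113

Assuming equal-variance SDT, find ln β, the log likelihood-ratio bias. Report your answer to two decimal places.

ln β = -0.30

H = 118/128 = 0.9219
FA = 15/128 = 0.1172
Φ⁻¹(H) = 1.418
Φ⁻¹(FA) = -1.189
ln β = −½·[z(H)² − z(FA)²] = −0.5 × (2.011 − 1.414) = -0.2985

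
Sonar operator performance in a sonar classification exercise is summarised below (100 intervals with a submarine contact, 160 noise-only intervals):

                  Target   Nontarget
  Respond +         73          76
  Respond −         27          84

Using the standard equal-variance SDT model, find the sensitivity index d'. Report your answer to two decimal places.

H = 73/100 = 0.7300
FA = 76/160 = 0.4750
Φ⁻¹(0.7300) = 0.613, Φ⁻¹(0.4750) = -0.063
d' = z(H) − z(FA) = 0.613 − (-0.063) = 0.676

d' = 0.68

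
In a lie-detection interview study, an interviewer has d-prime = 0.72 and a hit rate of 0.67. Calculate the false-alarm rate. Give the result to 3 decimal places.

false-alarm rate = 0.390

z(hit rate) = z(0.67) = 0.4399
z(FA) = z(H) − d' = 0.4399 − 0.72 = -0.2801
false-alarm rate = Φ(-0.2801) = 0.3897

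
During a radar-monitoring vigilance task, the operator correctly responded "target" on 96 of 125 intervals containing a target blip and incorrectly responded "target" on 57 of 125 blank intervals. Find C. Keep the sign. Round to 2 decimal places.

C = -0.31

H = 96/125 = 0.7680
FA = 57/125 = 0.4560
z(0.7680) = 0.7323, z(0.4560) = -0.1105
c = −½·[z(H) + z(FA)] = −0.5 × (0.7323 + (-0.1105)) = -0.3109
c < 0: the operator has a liberal response bias.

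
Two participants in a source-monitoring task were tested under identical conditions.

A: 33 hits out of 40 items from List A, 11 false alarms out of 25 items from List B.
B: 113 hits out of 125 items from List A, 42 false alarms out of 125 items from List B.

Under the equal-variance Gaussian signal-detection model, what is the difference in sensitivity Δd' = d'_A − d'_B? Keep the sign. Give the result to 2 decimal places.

Δd' = -0.64

A: z(0.8250) = 0.935, z(0.4400) = -0.151, d' = 1.086
B: z(0.9040) = 1.305, z(0.3360) = -0.423, d' = 1.728
Δd' = d'_A − d'_B = 1.086 − 1.728 = -0.642
B has the higher sensitivity.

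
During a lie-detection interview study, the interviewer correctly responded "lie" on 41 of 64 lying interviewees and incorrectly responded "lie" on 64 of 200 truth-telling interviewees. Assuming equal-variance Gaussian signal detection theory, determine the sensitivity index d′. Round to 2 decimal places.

H = 41/64 = 0.6406
FA = 64/200 = 0.3200
Φ⁻¹(0.6406) = 0.3601, Φ⁻¹(0.3200) = -0.4677
d' = z(H) − z(FA) = 0.3601 − (-0.4677) = 0.8278

d′ = 0.83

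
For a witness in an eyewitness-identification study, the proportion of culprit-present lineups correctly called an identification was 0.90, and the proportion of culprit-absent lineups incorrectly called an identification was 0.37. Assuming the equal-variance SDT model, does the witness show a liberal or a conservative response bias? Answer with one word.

liberal

z(H) = 1.282, z(FA) = -0.332
c = −½·(z(H) + z(FA)) = -0.475
c < 0 → liberal criterion (biased toward responding “yes”).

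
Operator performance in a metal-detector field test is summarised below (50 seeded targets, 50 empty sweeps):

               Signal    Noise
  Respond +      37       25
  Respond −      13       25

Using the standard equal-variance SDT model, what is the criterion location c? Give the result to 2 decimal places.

H = 37/50 = 0.7400
FA = 25/50 = 0.5000
z(0.7400) = 0.6433, z(0.5000) = 0.0000
c = −½·[z(H) + z(FA)] = −0.5 × (0.6433 + 0.0000) = -0.32165

c = -0.32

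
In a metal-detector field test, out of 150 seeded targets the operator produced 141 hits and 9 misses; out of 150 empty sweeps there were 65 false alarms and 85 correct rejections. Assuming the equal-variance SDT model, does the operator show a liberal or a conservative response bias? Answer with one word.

liberal

z(H) = 1.555, z(FA) = -0.168
c = −½·(z(H) + z(FA)) = -0.6935
c < 0 → liberal criterion (biased toward responding “yes”).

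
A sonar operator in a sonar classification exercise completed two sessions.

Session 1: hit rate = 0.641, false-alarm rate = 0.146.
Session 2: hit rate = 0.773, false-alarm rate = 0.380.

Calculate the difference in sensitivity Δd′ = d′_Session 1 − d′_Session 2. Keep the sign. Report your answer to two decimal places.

Session 1: z(0.641) = 0.361, z(0.146) = -1.054, d' = 1.415
Session 2: z(0.773) = 0.749, z(0.380) = -0.305, d' = 1.054
Δd' = d'_Session 1 − d'_Session 2 = 1.415 − 1.054 = 0.361
Session 1 has the higher sensitivity.

Δd′ = 0.36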